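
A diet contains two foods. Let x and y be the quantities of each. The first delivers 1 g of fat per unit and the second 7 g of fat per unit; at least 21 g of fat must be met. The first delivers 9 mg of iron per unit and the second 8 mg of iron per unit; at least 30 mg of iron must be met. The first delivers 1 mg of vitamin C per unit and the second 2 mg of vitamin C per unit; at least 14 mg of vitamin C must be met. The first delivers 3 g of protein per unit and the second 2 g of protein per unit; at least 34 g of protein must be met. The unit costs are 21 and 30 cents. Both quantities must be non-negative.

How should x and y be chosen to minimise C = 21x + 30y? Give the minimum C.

x = 10, y = 2, minimum C = 270

Corner points and C = 21x + 30y:
  (0, 17) → C = 510
  (21, 0) → C = 441
  (56/5, 7/5) → C = 1386/5
  (10, 2) → C = 270
The feasible region is unbounded (it extends along (0, 1), (1, 0)), but C strictly increases along every unbounded feasible direction, so there is no improving ray and the minimum is attained at a vertex.

The binding constraints are x + 2y = 14 and 3x + 2y = 34.
Solving simultaneously gives x = 10, y = 2.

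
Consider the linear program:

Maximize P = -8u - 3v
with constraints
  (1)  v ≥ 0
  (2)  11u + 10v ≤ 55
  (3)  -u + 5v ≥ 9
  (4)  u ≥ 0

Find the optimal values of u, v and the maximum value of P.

u = 0, v = 9/5, maximum P = -27/5

Corner points and P = -8u - 3v:
  (37/13, 154/65) → P = -1942/65
  (0, 11/2) → P = -33/2
  (0, 9/5) → P = -27/5

At the optimal vertex, -u + 5v = 9 and u = 0.
Solving simultaneously gives u = 0, v = 9/5.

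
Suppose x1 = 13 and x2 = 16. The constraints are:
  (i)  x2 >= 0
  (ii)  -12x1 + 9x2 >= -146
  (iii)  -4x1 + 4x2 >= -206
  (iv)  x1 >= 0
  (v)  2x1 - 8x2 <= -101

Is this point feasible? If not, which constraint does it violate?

feasible

(i): 16 ≥ 0 ✓
(ii): -12 ≥ -146 ✓
(iii): 12 ≥ -206 ✓
(iv): 13 ≥ 0 ✓
(v): -102 ≤ -101 ✓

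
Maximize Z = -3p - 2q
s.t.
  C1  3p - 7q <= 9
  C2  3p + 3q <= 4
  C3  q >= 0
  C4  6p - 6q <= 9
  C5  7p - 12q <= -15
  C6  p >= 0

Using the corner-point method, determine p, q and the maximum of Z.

p = 0, q = 5/4, maximum Z = -5/2

Feasible corners and Z = -3p - 2q:
  (1/19, 73/57) → Z = -155/57
  (0, 4/3) → Z = -8/3
  (0, 5/4) → Z = -5/2

The binding constraints are 7p - 12q = -15 and p = 0.
Solving simultaneously gives p = 0, q = 5/4.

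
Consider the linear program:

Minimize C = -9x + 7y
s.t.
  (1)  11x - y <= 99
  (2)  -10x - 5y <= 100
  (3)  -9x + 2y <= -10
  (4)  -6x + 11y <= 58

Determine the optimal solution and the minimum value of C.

Corner points and C = -9x + 7y:
  (79/13, -418/13) → C = -3637/13
  (1147/115, 1232/115) → C = -1699/115
  (-30/13, -200/13) → C = -1130/13
  (226/87, 194/29) → C = 680/29

The binding constraints are 11x - y = 99 and -10x - 5y = 100.
Solving simultaneously gives x = 79/13, y = -418/13.

x = 79/13, y = -418/13, minimum C = -3637/13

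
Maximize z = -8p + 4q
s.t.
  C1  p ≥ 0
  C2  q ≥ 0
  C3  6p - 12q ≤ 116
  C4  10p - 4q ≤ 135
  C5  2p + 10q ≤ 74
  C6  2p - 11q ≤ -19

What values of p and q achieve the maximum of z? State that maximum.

Extreme points and z = -8p + 4q:
  (0, 37/5) → z = 148/5
  (0, 19/11) → z = 76/11
  (104/7, 31/7) → z = -708/7

The optimum lies where p = 0 and 2p + 10q = 74.
Solving simultaneously gives p = 0, q = 37/5.

p = 0, q = 37/5, maximum z = 148/5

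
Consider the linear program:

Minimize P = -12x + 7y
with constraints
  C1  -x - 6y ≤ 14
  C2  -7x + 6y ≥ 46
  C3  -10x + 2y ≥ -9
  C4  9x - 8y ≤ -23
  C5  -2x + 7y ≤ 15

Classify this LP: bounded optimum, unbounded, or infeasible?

bounded optimum

Feasible corners and P = -12x + 7y:
  (-15/2, -13/12) → P = 989/12
  (-188/19, -13/19) → P = 2165/19
  (-232/37, 13/37) → P = 2875/37
The feasible region has finitely many vertices and no improving ray; the minimum is 2875/37 at (-232/37, 13/37).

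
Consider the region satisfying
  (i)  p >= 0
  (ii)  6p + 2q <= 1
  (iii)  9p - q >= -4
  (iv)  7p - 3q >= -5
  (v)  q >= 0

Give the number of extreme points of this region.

3

Of the 10 pairwise boundary intersections, those satisfying every inequality are:
  (0, 1/2)
  (0, 0)
  (1/6, 0)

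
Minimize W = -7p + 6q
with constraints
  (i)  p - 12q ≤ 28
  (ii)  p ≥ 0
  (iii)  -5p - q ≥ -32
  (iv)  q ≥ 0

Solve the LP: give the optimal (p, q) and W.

p = 32/5, q = 0, minimum W = -224/5

Extreme points and W = -7p + 6q:
  (0, 32) → W = 192
  (0, 0) → W = 0
  (32/5, 0) → W = -224/5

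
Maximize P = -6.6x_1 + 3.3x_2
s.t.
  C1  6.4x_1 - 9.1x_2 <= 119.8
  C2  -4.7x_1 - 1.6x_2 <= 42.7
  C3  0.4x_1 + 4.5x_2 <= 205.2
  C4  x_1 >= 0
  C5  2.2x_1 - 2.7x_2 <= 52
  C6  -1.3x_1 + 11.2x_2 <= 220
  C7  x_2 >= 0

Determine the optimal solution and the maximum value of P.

x_1 = 0, x_2 = 275/14, maximum P = 1815/28

Corner points and P = -6.6x_1 + 3.3x_2:
  (7487/137, 3462/137) → P = -189948/685
  (599/32, 0) → P = -19767/160
  (0, 275/14) → P = 1815/28
  (0, 0) → P = 0
  (117640/2113, 55160/2113) → P = -594396/2113

At the optimal vertex, x_1 = 0 and -1.3x_1 + 11.2x_2 = 220.
Solving simultaneously gives x_1 = 0, x_2 = 275/14.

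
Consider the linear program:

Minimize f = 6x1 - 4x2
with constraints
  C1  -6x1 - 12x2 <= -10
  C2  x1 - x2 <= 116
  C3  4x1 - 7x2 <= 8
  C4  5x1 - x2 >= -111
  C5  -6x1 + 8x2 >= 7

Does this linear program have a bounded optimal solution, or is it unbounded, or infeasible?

unbounded

From the feasible point (-661/33, 358/33), moving in the direction (1, 5) keeps every constraint satisfied while f decreases without bound.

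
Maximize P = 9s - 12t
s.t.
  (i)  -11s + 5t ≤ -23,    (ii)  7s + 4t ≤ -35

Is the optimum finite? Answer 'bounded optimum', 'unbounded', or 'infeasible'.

unbounded

From the feasible point (-83/79, -546/79), moving in the direction (-5, -11) keeps every constraint satisfied while P increases without bound.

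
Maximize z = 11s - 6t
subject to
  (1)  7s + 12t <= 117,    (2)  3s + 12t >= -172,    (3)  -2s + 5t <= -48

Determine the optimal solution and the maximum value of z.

s = 289/4, t = -1555/48, maximum z = 7913/8

Corner points and z = 11s - 6t:
  (289/4, -1555/48) → z = 7913/8
  (1161/59, -102/59) → z = 13383/59
  (-284/39, -488/39) → z = -196/39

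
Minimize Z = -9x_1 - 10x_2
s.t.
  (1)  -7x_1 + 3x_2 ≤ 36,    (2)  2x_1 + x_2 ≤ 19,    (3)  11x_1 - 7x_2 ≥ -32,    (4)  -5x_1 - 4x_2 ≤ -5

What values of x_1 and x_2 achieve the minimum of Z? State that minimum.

At the optimal vertex, 2x_1 + x_2 = 19 and 11x_1 - 7x_2 = -32.
Solving simultaneously gives x_1 = 101/25, x_2 = 273/25.

x_1 = 101/25, x_2 = 273/25, minimum Z = -3639/25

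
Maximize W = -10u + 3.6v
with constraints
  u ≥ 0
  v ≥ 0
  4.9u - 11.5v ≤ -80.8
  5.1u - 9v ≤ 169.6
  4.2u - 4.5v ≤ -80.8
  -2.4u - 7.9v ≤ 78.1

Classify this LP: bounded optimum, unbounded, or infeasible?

unbounded

From the feasible point (0, 808/45), moving in the direction (0, 1) keeps every constraint satisfied while W increases without bound.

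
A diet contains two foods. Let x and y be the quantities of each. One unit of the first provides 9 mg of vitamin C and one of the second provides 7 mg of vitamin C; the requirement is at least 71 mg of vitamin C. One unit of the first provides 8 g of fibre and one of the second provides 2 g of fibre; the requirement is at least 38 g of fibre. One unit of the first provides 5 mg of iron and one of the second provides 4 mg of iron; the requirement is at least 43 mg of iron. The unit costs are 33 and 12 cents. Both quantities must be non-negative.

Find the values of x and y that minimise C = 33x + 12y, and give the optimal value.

Corner points and C = 33x + 12y:
  (0, 19) → C = 228
  (43/5, 0) → C = 1419/5
  (3, 7) → C = 183
The feasible region is unbounded (it extends along (0, 1), (1, 0)), but C strictly increases along every unbounded feasible direction, so there is no improving ray and the minimum is attained at a vertex.

The optimum lies where 8x + 2y = 38 and 5x + 4y = 43.
Solving simultaneously gives x = 3, y = 7.

x = 3, y = 7, minimum C = 183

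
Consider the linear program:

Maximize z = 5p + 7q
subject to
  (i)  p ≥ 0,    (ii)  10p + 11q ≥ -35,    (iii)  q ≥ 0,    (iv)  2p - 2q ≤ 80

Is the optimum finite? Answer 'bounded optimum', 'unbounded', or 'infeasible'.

unbounded

From the feasible point (0, 0), moving in the direction (0, 1) keeps every constraint satisfied while z increases without bound.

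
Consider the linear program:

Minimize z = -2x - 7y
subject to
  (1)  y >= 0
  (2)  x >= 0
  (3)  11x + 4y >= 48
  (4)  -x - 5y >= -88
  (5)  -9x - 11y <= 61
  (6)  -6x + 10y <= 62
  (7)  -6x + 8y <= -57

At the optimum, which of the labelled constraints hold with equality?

(1) and (4)

Feasible corners and z = -2x - 7y:
  (88, 0) → z = -176
  (19/2, 0) → z = -19
  (989/38, 471/38) → z = -5275/38

The minimum is at (88, 0). Substituting into each constraint, equality holds for (1) and (4); the remaining constraints have slack.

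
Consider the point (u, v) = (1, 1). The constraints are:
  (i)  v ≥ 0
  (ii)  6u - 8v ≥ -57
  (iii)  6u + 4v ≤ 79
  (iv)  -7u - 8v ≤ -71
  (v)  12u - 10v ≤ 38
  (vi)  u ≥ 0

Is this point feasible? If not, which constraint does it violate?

Constraint (iv): -7u - 8v = -15, which is not ≤ -71. All other constraints are satisfied.

not feasible — violates (iv)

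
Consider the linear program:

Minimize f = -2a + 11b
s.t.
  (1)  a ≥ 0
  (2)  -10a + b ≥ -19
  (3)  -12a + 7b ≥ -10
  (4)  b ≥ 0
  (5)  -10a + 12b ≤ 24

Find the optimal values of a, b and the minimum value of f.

a = 5/6, b = 0, minimum f = -5/3

Extreme points and f = -2a + 11b:
  (0, 0) → f = 0
  (0, 2) → f = 22
  (123/58, 64/29) → f = 581/29
  (126/55, 43/11) → f = 2113/55
  (5/6, 0) → f = -5/3

The binding constraints are -12a + 7b = -10 and b = 0.
Solving simultaneously gives a = 5/6, b = 0.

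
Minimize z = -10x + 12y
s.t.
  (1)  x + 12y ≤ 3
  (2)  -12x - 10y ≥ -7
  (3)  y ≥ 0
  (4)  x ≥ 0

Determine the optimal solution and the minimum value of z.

Feasible corners and z = -10x + 12y:
  (27/67, 29/134) → z = -96/67
  (0, 1/4) → z = 3
  (7/12, 0) → z = -35/6
  (0, 0) → z = 0

The binding constraints are -12x - 10y = -7 and y = 0.
Solving simultaneously gives x = 7/12, y = 0.

x = 7/12, y = 0, minimum z = -35/6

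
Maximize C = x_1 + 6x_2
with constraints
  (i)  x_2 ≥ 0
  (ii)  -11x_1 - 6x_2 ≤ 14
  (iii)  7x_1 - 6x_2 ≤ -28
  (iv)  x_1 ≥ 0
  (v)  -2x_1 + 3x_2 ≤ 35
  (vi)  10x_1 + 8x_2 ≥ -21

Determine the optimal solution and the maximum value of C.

Corner points and C = x_1 + 6x_2:
  (0, 14/3) → C = 28
  (14, 21) → C = 140
  (0, 35/3) → C = 70

x_1 = 14, x_2 = 21, maximum C = 140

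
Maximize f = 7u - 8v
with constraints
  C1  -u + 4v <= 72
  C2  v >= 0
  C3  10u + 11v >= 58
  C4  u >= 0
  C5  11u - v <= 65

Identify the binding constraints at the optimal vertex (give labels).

C2 and C5

Corner points and f = 7u - 8v:
  (0, 18) → f = -144
  (332/43, 857/43) → f = -4532/43
  (29/5, 0) → f = 203/5
  (65/11, 0) → f = 455/11
  (0, 58/11) → f = -464/11

The maximum is at (65/11, 0). Substituting into each constraint, equality holds for C2 and C5; the remaining constraints have slack.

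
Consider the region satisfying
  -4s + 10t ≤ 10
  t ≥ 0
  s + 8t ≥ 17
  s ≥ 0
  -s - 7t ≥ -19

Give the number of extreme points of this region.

4

Intersecting each pair of boundary lines and keeping only the points that satisfy every inequality leaves:
  (15/7, 13/7)
  (60/19, 43/19)
  (17, 0)
  (19, 0)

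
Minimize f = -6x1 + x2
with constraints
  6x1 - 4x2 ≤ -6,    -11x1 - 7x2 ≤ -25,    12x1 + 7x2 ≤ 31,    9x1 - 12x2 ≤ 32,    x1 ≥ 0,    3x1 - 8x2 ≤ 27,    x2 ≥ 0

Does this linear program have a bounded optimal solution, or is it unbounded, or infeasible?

bounded optimum

Feasible corners and f = -6x1 + x2:
  (29/43, 108/43) → f = -66/43
  (41/45, 43/15) → f = -13/5
  (0, 25/7) → f = 25/7
  (0, 31/7) → f = 31/7
The feasible region has finitely many vertices and no improving ray; the minimum is -13/5 at (41/45, 43/15).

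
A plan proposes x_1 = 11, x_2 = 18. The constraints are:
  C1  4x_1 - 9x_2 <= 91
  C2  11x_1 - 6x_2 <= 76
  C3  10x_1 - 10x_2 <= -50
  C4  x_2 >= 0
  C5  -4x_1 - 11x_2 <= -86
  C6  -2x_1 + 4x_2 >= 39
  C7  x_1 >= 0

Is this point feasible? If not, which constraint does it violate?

C1: -118 ≤ 91 ✓
C2: 13 ≤ 76 ✓
C3: -70 ≤ -50 ✓
C4: 18 ≥ 0 ✓
C5: -242 ≤ -86 ✓
C6: 50 ≥ 39 ✓
C7: 11 ≥ 0 ✓

feasible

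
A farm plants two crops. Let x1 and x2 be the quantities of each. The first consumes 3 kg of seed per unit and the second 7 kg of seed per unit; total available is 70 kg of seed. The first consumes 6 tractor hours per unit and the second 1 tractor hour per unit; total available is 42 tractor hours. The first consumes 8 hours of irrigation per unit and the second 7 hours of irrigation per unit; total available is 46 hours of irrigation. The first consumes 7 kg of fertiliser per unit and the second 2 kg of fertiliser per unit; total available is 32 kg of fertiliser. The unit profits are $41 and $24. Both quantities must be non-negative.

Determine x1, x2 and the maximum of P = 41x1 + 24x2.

x1 = 4, x2 = 2, maximum P = 212

Vertices and P = 41x1 + 24x2:
  (0, 0) → P = 0
  (0, 46/7) → P = 1104/7
  (32/7, 0) → P = 1312/7
  (4, 2) → P = 212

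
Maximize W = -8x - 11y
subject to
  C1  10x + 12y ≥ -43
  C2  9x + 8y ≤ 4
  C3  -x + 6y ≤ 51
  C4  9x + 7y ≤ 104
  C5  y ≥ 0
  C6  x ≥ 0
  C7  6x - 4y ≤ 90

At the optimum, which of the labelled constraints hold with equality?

C5 and C6

Vertices and W = -8x - 11y:
  (4/9, 0) → W = -32/9
  (0, 1/2) → W = -11/2
  (0, 0) → W = 0

The maximum is at (0, 0). Substituting into each constraint, equality holds for C5 and C6; the remaining constraints have slack.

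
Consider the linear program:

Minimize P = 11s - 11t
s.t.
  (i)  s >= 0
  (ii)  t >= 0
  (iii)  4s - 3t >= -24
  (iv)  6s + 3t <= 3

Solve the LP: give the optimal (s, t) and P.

The binding constraints are s = 0 and 6s + 3t = 3.
Solving simultaneously gives s = 0, t = 1.

s = 0, t = 1, minimum P = -11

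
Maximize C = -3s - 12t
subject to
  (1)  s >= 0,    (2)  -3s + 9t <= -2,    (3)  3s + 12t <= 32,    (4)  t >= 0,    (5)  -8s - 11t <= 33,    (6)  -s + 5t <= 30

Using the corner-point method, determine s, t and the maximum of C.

s = 2/3, t = 0, maximum C = -2

Extreme points and C = -3s - 12t:
  (104/21, 10/7) → C = -32
  (2/3, 0) → C = -2
  (32/3, 0) → C = -32

The binding constraints are -3s + 9t = -2 and t = 0.
Solving simultaneously gives s = 2/3, t = 0.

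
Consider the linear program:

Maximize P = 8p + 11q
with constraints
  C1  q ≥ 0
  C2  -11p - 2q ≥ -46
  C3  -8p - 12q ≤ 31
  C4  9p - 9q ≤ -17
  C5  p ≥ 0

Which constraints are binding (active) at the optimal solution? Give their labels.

C2 and C5

Vertices and P = 8p + 11q:
  (380/117, 601/117) → P = 3217/39
  (0, 23) → P = 253
  (0, 17/9) → P = 187/9

The maximum is at (0, 23). Substituting into each constraint, equality holds for C2 and C5; the remaining constraints have slack.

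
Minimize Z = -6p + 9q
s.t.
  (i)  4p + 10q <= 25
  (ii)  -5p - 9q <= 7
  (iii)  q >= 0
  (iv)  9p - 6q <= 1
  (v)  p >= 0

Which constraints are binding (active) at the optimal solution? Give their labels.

(iii) and (iv)

Corner points and Z = -6p + 9q:
  (80/57, 221/114) → Z = 343/38
  (0, 5/2) → Z = 45/2
  (1/9, 0) → Z = -2/3
  (0, 0) → Z = 0

The minimum is at (1/9, 0). Substituting into each constraint, equality holds for (iii) and (iv); the remaining constraints have slack.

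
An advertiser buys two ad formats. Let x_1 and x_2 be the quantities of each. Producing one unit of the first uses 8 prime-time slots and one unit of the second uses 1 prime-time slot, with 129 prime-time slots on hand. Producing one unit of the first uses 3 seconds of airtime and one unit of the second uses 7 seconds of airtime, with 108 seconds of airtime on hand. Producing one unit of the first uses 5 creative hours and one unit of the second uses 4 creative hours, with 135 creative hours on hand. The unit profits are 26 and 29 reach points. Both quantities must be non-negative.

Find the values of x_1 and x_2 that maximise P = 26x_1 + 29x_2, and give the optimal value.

x_1 = 15, x_2 = 9, maximum P = 651

Feasible corners and P = 26x_1 + 29x_2:
  (0, 0) → P = 0
  (0, 108/7) → P = 3132/7
  (129/8, 0) → P = 1677/4
  (15, 9) → P = 651

The optimum lies where 8x_1 + x_2 = 129 and 3x_1 + 7x_2 = 108.
Solving simultaneously gives x_1 = 15, x_2 = 9.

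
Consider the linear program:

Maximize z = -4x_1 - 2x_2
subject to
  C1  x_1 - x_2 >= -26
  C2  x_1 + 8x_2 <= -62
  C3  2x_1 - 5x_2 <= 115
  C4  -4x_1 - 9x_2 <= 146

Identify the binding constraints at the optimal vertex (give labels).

Extreme points and z = -4x_1 - 2x_2:
  (610/21, -239/21) → z = -654/7
  (-610/23, -102/23) → z = 2644/23
  (305/38, -376/19) → z = 142/19

The maximum is at (-610/23, -102/23). Substituting into each constraint, equality holds for C2 and C4; the remaining constraints have slack.

C2 and C4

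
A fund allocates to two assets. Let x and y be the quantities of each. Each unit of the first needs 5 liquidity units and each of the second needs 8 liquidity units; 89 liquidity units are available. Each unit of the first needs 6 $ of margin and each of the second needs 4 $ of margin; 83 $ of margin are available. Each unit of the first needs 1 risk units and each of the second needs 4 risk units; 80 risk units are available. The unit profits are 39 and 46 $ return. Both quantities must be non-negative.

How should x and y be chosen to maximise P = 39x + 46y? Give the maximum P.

Feasible corners and P = 39x + 46y:
  (0, 0) → P = 0
  (0, 89/8) → P = 2047/4
  (83/6, 0) → P = 1079/2
  (11, 17/4) → P = 1249/2

x = 11, y = 17/4, maximum P = 1249/2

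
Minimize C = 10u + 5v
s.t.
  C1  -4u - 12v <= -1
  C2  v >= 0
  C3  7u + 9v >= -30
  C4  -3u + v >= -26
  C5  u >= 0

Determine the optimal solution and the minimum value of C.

The feasible region is unbounded (it extends along (0, 1), (1, 3)), but C strictly increases along every unbounded feasible direction, so there is no improving ray and the minimum is attained at a vertex.

The optimum lies where -4u - 12v = -1 and u = 0.
Solving simultaneously gives u = 0, v = 1/12.

u = 0, v = 1/12, minimum C = 5/12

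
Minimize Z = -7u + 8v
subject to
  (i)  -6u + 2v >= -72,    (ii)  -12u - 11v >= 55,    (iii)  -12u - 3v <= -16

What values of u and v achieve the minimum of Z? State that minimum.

The optimum lies where -6u + 2v = -72 and -12u - 3v = -16.
Solving simultaneously gives u = 124/21, v = -128/7.

u = 124/21, v = -128/7, minimum Z = -3940/21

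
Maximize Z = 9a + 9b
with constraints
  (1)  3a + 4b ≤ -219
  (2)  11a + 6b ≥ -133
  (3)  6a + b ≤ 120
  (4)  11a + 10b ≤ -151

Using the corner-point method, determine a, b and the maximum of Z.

a = 233/7, b = -558/7, maximum Z = -2925/7

Feasible corners and Z = 9a + 9b:
  (391/13, -1005/13) → Z = -5526/13
  (233/7, -558/7) → Z = -2925/7
  (853/25, -2118/25) → Z = -2277/5

The binding constraints are 3a + 4b = -219 and 6a + b = 120.
Solving simultaneously gives a = 233/7, b = -558/7.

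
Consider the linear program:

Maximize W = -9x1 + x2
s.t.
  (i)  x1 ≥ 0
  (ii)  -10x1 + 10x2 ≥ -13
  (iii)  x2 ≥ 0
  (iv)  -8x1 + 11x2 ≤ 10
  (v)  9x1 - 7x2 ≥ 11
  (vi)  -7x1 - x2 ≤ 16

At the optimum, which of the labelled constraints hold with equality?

(iii) and (v)

Corner points and W = -9x1 + x2:
  (13/10, 0) → W = -117/10
  (81/10, 34/5) → W = -661/10
  (11/9, 0) → W = -11
  (191/43, 178/43) → W = -1541/43

The maximum is at (11/9, 0). Substituting into each constraint, equality holds for (iii) and (v); the remaining constraints have slack.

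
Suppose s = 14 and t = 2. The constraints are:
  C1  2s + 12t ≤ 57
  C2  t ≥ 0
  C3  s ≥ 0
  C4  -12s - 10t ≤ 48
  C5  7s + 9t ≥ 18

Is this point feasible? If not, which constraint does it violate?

C1: 52 ≤ 57 ✓
C2: 2 ≥ 0 ✓
C3: 14 ≥ 0 ✓
C4: -188 ≤ 48 ✓
C5: 116 ≥ 18 ✓

feasible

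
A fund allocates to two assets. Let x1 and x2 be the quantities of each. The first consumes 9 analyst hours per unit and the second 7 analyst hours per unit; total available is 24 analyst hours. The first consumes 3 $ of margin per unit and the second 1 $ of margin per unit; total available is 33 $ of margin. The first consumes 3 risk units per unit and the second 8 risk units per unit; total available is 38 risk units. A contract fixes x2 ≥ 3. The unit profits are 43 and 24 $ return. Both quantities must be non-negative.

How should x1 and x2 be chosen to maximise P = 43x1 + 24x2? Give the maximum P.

x1 = 1/3, x2 = 3, maximum P = 259/3

Corner points and P = 43x1 + 24x2:
  (0, 24/7) → P = 576/7
  (0, 3) → P = 72
  (1/3, 3) → P = 259/3

The binding constraints are 9x1 + 7x2 = 24 and x2 = 3.
Solving simultaneously gives x1 = 1/3, x2 = 3.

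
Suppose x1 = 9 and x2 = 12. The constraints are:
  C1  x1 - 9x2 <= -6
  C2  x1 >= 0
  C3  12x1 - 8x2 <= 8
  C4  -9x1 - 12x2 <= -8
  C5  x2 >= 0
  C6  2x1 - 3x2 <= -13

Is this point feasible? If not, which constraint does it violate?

not feasible — violates C3

Constraint C3: 12x1 - 8x2 = 12, which is not ≤ 8. All other constraints are satisfied.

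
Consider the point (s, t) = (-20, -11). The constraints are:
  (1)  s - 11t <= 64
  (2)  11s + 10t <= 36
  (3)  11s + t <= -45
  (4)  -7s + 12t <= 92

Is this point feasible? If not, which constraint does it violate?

Constraint (1): s - 11t = 101, which is not ≤ 64. All other constraints are satisfied.

not feasible — violates (1)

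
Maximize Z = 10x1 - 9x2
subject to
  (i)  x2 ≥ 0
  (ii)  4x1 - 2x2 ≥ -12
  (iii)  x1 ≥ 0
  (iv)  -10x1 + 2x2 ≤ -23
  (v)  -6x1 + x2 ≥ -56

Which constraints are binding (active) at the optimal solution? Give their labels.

Extreme points and Z = 10x1 - 9x2:
  (23/10, 0) → Z = 23
  (28/3, 0) → Z = 280/3
  (35/6, 53/3) → Z = -302/3
  (31/2, 37) → Z = -178

The maximum is at (28/3, 0). Substituting into each constraint, equality holds for (i) and (v); the remaining constraints have slack.

(i) and (v)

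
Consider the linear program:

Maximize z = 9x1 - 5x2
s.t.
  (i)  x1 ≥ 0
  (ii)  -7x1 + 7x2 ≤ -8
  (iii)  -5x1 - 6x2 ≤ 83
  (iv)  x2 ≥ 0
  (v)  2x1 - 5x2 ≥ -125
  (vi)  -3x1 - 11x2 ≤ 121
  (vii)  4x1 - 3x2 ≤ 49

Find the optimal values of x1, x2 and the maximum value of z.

x1 = 310/7, x2 = 299/7, maximum z = 185

Corner points and z = 9x1 - 5x2:
  (8/7, 0) → z = 72/7
  (305/7, 297/7) → z = 180
  (49/4, 0) → z = 441/4
  (310/7, 299/7) → z = 185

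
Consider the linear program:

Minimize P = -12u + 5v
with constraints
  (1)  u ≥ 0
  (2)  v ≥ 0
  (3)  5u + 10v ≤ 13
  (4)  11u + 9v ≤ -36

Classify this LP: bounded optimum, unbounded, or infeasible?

The boundaries u = 0 and v = 0 meet at (0, 0), but that point violates 11u + 9v ≤ -36. Every candidate vertex is excluded by some other constraint, so the feasible region is empty.

infeasible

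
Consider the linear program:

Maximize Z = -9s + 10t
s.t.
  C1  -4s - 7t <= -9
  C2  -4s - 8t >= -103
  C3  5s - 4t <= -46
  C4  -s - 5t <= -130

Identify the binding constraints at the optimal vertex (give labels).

Vertices and Z = -9s + 10t:
  (-649/4, 94) → Z = 9601/4
  (-865/13, 511/13) → Z = 12895/13
  (-175/4, 139/4) → Z = 2965/4

The maximum is at (-649/4, 94). Substituting into each constraint, equality holds for C1 and C2; the remaining constraints have slack.

C1 and C2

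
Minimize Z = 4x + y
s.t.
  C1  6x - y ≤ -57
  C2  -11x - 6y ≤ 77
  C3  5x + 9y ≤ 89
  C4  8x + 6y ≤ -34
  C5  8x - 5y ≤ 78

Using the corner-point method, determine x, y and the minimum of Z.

The binding constraints are -11x - 6y = 77 and 8x + 6y = -34.
Solving simultaneously gives x = -43/3, y = 121/9.

x = -43/3, y = 121/9, minimum Z = -395/9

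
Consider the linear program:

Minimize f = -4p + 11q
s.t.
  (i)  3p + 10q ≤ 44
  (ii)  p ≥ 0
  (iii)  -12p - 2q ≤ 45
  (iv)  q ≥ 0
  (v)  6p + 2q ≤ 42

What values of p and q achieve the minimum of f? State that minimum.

p = 7, q = 0, minimum f = -28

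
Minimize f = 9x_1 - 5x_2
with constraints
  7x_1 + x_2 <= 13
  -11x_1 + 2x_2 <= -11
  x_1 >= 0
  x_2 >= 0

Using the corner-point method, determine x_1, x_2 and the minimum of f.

x_1 = 37/25, x_2 = 66/25, minimum f = 3/25

Vertices and f = 9x_1 - 5x_2:
  (37/25, 66/25) → f = 3/25
  (13/7, 0) → f = 117/7
  (1, 0) → f = 9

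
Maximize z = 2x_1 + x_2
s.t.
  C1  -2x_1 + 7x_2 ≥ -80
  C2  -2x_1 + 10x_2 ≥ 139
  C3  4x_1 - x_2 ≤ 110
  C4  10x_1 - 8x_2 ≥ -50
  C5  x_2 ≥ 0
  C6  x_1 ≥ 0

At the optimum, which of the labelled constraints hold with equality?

Corner points and z = 2x_1 + x_2:
  (1239/38, 388/19) → z = 1627/19
  (51/7, 215/14) → z = 419/14
  (465/11, 650/11) → z = 1580/11

The maximum is at (465/11, 650/11). Substituting into each constraint, equality holds for C3 and C4; the remaining constraints have slack.

C3 and C4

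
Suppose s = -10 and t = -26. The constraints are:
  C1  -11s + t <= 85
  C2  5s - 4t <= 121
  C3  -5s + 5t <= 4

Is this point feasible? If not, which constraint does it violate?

C1: 84 ≤ 85 ✓
C2: 54 ≤ 121 ✓
C3: -80 ≤ 4 ✓

feasible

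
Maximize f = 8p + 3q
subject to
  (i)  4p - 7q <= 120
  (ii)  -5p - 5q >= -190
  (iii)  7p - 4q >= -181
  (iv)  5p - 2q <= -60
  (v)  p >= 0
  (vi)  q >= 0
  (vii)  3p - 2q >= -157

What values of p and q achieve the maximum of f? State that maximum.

Feasible corners and f = 8p + 3q:
  (16/7, 250/7) → f = 878/7
  (0, 38) → f = 114
  (0, 30) → f = 90

The binding constraints are -5p - 5q = -190 and 5p - 2q = -60.
Solving simultaneously gives p = 16/7, q = 250/7.

p = 16/7, q = 250/7, maximum f = 878/7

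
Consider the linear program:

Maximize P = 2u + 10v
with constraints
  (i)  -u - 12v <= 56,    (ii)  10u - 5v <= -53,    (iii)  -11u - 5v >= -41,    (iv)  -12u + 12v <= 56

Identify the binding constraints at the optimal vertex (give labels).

(ii) and (iv)

Corner points and P = 2u + 10v:
  (-916/125, -507/125) → P = -6902/125
  (-112/13, -154/39) → P = -2212/39
  (-89/15, -19/15) → P = -368/15

The maximum is at (-89/15, -19/15). Substituting into each constraint, equality holds for (ii) and (iv); the remaining constraints have slack.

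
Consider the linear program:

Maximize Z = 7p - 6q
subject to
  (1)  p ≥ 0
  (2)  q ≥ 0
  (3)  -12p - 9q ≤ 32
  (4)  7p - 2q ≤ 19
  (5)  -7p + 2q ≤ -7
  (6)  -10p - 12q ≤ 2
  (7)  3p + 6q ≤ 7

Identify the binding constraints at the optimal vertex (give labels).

(2) and (7)

Feasible corners and Z = 7p - 6q:
  (1, 0) → Z = 7
  (7/3, 0) → Z = 49/3
  (7/6, 7/12) → Z = 14/3

The maximum is at (7/3, 0). Substituting into each constraint, equality holds for (2) and (7); the remaining constraints have slack.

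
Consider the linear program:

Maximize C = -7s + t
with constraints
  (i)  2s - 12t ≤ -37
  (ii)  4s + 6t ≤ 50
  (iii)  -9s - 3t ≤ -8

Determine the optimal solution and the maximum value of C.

Corner points and C = -7s + t:
  (63/10, 62/15) → C = -1199/30
  (-5/38, 349/114) → C = 227/57
  (-17/7, 209/21) → C = 566/21

s = -17/7, t = 209/21, maximum C = 566/21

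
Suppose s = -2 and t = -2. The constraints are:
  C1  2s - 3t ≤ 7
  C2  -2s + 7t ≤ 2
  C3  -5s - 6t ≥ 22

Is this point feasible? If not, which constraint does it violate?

feasible

C1: 2 ≤ 7 ✓
C2: -10 ≤ 2 ✓
C3: 22 ≥ 22 ✓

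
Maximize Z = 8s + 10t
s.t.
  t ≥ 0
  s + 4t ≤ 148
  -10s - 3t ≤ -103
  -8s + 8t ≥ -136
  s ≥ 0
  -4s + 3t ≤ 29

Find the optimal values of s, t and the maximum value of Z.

s = 216/5, t = 131/5, maximum Z = 3038/5

Vertices and Z = 8s + 10t:
  (103/10, 0) → Z = 412/5
  (17, 0) → Z = 136
  (216/5, 131/5) → Z = 3038/5
  (328/19, 621/19) → Z = 8834/19
  (37/7, 117/7) → Z = 1466/7

At the optimal vertex, s + 4t = 148 and -8s + 8t = -136.
Solving simultaneously gives s = 216/5, t = 131/5.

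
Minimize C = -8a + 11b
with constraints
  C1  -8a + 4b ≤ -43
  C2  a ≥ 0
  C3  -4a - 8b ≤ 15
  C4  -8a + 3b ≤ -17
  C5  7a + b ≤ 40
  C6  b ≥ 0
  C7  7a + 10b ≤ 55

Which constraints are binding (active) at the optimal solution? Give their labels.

C5 and C6

Extreme points and C = -8a + 11b:
  (203/36, 19/36) → C = -1415/36
  (43/8, 0) → C = -43
  (40/7, 0) → C = -320/7

The minimum is at (40/7, 0). Substituting into each constraint, equality holds for C5 and C6; the remaining constraints have slack.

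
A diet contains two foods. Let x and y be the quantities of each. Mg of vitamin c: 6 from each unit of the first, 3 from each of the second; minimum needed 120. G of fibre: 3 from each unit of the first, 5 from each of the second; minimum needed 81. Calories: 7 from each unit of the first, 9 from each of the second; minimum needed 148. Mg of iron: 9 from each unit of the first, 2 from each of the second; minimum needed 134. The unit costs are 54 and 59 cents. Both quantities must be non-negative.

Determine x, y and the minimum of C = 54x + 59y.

x = 17, y = 6, minimum C = 1272

Feasible corners and C = 54x + 59y:
  (0, 67) → C = 3953
  (27, 0) → C = 1458
  (17, 6) → C = 1272
  (54/5, 92/5) → C = 8344/5
The feasible region is unbounded (it extends along (0, 1), (1, 0)), but C strictly increases along every unbounded feasible direction, so there is no improving ray and the minimum is attained at a vertex.

The optimum lies where 6x + 3y = 120 and 3x + 5y = 81.
Solving simultaneously gives x = 17, y = 6.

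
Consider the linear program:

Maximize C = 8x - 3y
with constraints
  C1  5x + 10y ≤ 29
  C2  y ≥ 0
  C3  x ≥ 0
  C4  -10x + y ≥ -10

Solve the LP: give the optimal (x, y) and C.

Vertices and C = 8x - 3y:
  (0, 29/10) → C = -87/10
  (43/35, 16/7) → C = 104/35
  (0, 0) → C = 0
  (1, 0) → C = 8

At the optimal vertex, y = 0 and -10x + y = -10.
Solving simultaneously gives x = 1, y = 0.

x = 1, y = 0, maximum C = 8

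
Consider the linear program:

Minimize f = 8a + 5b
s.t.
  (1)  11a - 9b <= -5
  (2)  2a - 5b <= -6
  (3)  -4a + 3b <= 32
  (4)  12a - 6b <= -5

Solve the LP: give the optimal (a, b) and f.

Corner points and f = 8a + 5b:
  (-71/7, -20/7) → f = -668/7
  (11/48, 31/24) → f = 199/24
  (59/4, 91/3) → f = 809/3

At the optimal vertex, 2a - 5b = -6 and -4a + 3b = 32.
Solving simultaneously gives a = -71/7, b = -20/7.

a = -71/7, b = -20/7, minimum f = -668/7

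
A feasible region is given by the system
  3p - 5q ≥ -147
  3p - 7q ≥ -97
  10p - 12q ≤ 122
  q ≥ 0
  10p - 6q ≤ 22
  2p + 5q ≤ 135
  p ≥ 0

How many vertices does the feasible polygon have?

4

Pairwise boundary intersections that survive every other constraint:
  (184/13, 259/13)
  (0, 97/7)
  (11/5, 0)
  (0, 0)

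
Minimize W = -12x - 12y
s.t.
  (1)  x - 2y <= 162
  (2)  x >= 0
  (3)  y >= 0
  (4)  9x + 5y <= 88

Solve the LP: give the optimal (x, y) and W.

The binding constraints are x = 0 and 9x + 5y = 88.
Solving simultaneously gives x = 0, y = 88/5.

x = 0, y = 88/5, minimum W = -1056/5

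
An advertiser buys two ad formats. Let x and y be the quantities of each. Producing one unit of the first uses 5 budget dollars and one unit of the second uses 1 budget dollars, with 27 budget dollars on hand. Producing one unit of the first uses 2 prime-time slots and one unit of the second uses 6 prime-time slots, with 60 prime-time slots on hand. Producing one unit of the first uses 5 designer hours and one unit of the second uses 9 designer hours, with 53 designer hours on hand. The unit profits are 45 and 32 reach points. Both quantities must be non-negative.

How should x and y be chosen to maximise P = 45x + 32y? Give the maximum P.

x = 19/4, y = 13/4, maximum P = 1271/4

Vertices and P = 45x + 32y:
  (0, 0) → P = 0
  (0, 53/9) → P = 1696/9
  (27/5, 0) → P = 243
  (19/4, 13/4) → P = 1271/4

At the optimal vertex, 5x + y = 27 and 5x + 9y = 53.
Solving simultaneously gives x = 19/4, y = 13/4.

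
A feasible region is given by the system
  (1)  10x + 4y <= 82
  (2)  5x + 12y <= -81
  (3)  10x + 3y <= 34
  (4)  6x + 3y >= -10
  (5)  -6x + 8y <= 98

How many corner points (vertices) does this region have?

3

Of the 10 pairwise boundary intersections, those satisfying every inequality are:
  (31/5, -28/3)
  (41/19, -436/57)
  (11, -76/3)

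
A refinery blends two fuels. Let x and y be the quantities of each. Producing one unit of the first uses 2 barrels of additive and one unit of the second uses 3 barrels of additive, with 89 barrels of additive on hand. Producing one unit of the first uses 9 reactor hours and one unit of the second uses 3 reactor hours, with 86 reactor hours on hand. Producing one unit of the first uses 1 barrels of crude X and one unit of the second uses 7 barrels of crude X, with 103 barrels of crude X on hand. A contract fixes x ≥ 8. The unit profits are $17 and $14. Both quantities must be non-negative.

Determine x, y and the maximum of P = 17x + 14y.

x = 8, y = 14/3, maximum P = 604/3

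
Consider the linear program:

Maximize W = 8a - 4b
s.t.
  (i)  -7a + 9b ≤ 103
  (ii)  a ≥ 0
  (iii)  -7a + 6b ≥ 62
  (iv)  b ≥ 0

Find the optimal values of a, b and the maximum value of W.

a = 20/7, b = 41/3, maximum W = -668/21

Corner points and W = 8a - 4b:
  (0, 103/9) → W = -412/9
  (20/7, 41/3) → W = -668/21
  (0, 31/3) → W = -124/3

The binding constraints are -7a + 9b = 103 and -7a + 6b = 62.
Solving simultaneously gives a = 20/7, b = 41/3.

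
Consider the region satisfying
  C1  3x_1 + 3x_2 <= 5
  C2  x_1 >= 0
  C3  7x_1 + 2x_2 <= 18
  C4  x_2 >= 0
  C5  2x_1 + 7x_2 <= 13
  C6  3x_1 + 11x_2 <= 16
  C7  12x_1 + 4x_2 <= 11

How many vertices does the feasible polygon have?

5

Of the 21 pairwise boundary intersections, those satisfying every inequality are:
  (7/24, 11/8)
  (13/24, 9/8)
  (0, 0)
  (0, 16/11)
  (11/12, 0)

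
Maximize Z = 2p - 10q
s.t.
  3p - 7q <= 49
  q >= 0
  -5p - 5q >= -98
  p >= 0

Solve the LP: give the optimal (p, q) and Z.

Feasible corners and Z = 2p - 10q:
  (49/3, 0) → Z = 98/3
  (931/50, 49/50) → Z = 686/25
  (0, 0) → Z = 0
  (0, 98/5) → Z = -196

The binding constraints are 3p - 7q = 49 and q = 0.
Solving simultaneously gives p = 49/3, q = 0.

p = 49/3, q = 0, maximum Z = 98/3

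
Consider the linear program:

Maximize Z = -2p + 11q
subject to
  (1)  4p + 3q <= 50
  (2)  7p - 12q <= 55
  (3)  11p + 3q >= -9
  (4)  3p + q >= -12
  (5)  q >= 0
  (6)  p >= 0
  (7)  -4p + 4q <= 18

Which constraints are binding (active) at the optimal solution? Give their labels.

Extreme points and Z = -2p + 11q:
  (255/23, 130/69) → Z = -100/69
  (73/14, 68/7) → Z = 675/7
  (55/7, 0) → Z = -110/7
  (0, 0) → Z = 0
  (0, 9/2) → Z = 99/2

The maximum is at (73/14, 68/7). Substituting into each constraint, equality holds for (1) and (7); the remaining constraints have slack.

(1) and (7)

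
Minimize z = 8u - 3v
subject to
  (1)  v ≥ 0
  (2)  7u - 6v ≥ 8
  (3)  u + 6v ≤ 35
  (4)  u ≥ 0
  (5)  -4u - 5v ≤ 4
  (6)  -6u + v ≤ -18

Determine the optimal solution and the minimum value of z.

u = 100/29, v = 78/29, minimum z = 566/29

Extreme points and z = 8u - 3v:
  (35, 0) → z = 280
  (3, 0) → z = 24
  (43/8, 79/16) → z = 451/16
  (100/29, 78/29) → z = 566/29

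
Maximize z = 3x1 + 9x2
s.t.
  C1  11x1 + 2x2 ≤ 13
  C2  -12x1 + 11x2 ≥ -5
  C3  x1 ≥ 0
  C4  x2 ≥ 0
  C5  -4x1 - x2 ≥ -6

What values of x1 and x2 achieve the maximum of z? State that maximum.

Feasible corners and z = 3x1 + 9x2:
  (153/145, 101/145) → z = 1368/145
  (1/3, 14/3) → z = 43
  (5/12, 0) → z = 5/4
  (0, 0) → z = 0
  (0, 6) → z = 54

The binding constraints are x1 = 0 and -4x1 - x2 = -6.
Solving simultaneously gives x1 = 0, x2 = 6.

x1 = 0, x2 = 6, maximum z = 54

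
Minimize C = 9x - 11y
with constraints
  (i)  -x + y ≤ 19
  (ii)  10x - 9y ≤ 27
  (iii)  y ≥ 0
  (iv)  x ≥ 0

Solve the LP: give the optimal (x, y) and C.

x = 198, y = 217, minimum C = -605

Extreme points and C = 9x - 11y:
  (198, 217) → C = -605
  (0, 19) → C = -209
  (27/10, 0) → C = 243/10
  (0, 0) → C = 0

At the optimal vertex, -x + y = 19 and 10x - 9y = 27.
Solving simultaneously gives x = 198, y = 217.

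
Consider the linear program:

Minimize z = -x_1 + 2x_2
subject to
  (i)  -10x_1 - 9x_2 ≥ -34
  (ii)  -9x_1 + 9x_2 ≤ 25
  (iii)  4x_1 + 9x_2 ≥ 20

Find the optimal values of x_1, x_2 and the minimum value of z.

Corner points and z = -x_1 + 2x_2:
  (9/19, 556/171) → z = 1031/171
  (7/3, 32/27) → z = 1/27
  (-5/13, 280/117) → z = 605/117

x_1 = 7/3, x_2 = 32/27, minimum z = 1/27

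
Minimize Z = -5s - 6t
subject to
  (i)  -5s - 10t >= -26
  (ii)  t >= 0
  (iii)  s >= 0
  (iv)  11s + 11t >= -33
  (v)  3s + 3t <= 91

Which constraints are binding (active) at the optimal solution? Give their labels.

(i) and (ii)

Vertices and Z = -5s - 6t:
  (26/5, 0) → Z = -26
  (0, 13/5) → Z = -78/5
  (0, 0) → Z = 0

The minimum is at (26/5, 0). Substituting into each constraint, equality holds for (i) and (ii); the remaining constraints have slack.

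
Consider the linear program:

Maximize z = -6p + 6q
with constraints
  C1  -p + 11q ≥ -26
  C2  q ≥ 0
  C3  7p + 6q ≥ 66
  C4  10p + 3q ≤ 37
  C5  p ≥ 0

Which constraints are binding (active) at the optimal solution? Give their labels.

C4 and C5

Feasible corners and z = -6p + 6q:
  (8/13, 401/39) → z = 58
  (0, 11) → z = 66
  (0, 37/3) → z = 74

The maximum is at (0, 37/3). Substituting into each constraint, equality holds for C4 and C5; the remaining constraints have slack.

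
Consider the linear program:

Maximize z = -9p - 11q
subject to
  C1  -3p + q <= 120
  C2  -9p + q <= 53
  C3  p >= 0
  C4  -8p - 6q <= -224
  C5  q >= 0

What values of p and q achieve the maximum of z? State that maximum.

Corner points and z = -9p - 11q:
  (67/6, 307/2) → z = -1789
  (0, 53) → z = -583
  (0, 112/3) → z = -1232/3
  (28, 0) → z = -252
The feasible region is unbounded (it extends along (1, 0), (1, 3)), but z strictly decreases along every unbounded feasible direction, so there is no improving ray and the maximum is attained at a vertex.

The optimum lies where -8p - 6q = -224 and q = 0.
Solving simultaneously gives p = 28, q = 0.

p = 28, q = 0, maximum z = -252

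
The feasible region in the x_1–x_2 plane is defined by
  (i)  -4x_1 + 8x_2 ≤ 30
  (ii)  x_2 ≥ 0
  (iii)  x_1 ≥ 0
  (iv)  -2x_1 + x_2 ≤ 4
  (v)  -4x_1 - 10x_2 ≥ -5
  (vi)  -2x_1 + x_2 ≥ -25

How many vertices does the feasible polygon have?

Intersecting each pair of boundary lines and keeping only the points that satisfy every inequality leaves:
  (0, 0)
  (5/4, 0)
  (0, 1/2)

3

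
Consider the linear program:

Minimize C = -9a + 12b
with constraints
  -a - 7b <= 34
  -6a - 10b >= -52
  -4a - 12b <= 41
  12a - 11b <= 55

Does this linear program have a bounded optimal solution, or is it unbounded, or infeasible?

bounded optimum

Extreme points and C = -9a + 12b:
  (187/31, 49/31) → C = -1095/31
  (209/188, -178/47) → C = -10425/188
The feasible region has finitely many vertices and no improving ray; the minimum is -10425/188 at (209/188, -178/47).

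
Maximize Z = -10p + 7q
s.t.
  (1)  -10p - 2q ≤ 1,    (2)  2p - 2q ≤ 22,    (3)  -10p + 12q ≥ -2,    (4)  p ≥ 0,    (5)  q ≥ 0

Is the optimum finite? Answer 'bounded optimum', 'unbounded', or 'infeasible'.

unbounded

From the feasible point (65, 54), moving in the direction (0, 1) keeps every constraint satisfied while Z increases without bound.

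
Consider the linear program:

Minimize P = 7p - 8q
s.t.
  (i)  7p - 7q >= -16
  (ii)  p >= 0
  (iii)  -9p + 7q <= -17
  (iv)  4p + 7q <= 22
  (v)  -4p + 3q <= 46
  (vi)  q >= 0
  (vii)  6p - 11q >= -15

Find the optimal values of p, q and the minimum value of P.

p = 3, q = 10/7, minimum P = 67/7

Vertices and P = 7p - 8q:
  (3, 10/7) → P = 67/7
  (17/9, 0) → P = 119/9
  (11/2, 0) → P = 77/2

The optimum lies where -9p + 7q = -17 and 4p + 7q = 22.
Solving simultaneously gives p = 3, q = 10/7.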